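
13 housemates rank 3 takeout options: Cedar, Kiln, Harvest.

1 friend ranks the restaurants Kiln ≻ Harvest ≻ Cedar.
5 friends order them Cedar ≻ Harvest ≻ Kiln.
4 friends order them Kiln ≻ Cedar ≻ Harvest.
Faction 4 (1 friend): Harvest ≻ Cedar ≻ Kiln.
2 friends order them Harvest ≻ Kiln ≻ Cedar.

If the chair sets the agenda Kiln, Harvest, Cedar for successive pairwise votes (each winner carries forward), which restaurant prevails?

Round 1: Kiln vs Harvest — 5–8, Harvest advances.
Round 2: Harvest vs Cedar — 4–9, Cedar advances.
The agenda winner is Cedar.

Cedar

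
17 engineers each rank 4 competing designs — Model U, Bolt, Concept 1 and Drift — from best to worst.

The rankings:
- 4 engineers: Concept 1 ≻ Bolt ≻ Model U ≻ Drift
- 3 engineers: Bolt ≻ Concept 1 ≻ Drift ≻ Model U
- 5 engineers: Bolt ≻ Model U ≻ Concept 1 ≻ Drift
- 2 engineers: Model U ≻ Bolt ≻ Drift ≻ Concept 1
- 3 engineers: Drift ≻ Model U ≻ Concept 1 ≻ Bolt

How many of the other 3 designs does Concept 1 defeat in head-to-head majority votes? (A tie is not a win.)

Concept 1 against each rival (17 engineers):
Concept 1–Model U: Model U 10–7.
Concept 1 vs Bolt: Bolt wins 10–7.
Concept 1 vs Drift: 4+3+5 = 12 for Concept 1, 5 for Drift — Concept 1 by 12–5.
Concept 1 beats Drift; loses to Model U, Bolt — 1 pairwise win.

1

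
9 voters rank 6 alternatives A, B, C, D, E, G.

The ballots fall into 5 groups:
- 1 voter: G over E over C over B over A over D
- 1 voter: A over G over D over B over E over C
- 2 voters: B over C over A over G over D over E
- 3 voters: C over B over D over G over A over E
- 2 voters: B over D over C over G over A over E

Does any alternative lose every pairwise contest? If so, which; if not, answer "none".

E

Pairwise majorities:
A vs B: 1 for A, 8 for B — B by 8–1.
A vs C: C, 8–1.
A vs D: 4 to 5, D.
A–E: A 8–1.
A vs G: 3 to 6, G.
B vs C: B wins 5–4.
B–D: B 8–1.
B–E: B 8–1.
B vs G: B, 7–2.
C vs D: C, 6–3.
C vs E: 2+3+2 = 7 for C, 2 for E — C by 7–2.
C vs G: C wins 7–2.
D vs E: D wins 8–1.
D–G: D 5–4.
E vs G: E preferred on 0 ballots; G wins 9–0.
Only E has no wins; E is the Condorcet loser.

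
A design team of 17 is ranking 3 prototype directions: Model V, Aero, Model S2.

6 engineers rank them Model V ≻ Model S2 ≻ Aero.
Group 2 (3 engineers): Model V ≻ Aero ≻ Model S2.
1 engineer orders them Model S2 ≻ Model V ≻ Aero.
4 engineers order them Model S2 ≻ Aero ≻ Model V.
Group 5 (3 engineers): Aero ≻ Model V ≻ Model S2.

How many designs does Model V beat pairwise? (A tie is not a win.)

2

Model V against each rival (17 engineers):
Model V vs Aero: Model V preferred on 6+3+1 = 10 ballots; Model V wins 10–7.
Model V–Model S2: Model V 12–5.
Model V beats Aero, Model S2 — 2 pairwise wins.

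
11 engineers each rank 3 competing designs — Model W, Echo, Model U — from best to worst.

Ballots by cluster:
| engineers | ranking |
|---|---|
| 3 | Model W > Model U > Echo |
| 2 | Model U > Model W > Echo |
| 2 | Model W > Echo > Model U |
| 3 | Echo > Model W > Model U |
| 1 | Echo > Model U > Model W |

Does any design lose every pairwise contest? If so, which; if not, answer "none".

Model U

Head-to-head results (11 engineers):
Model W vs Echo: Model W, 7–4.
Model W vs Model U: Model W, 8–3.
Echo vs Model U: 6 to 5, Echo.
Model U loses to every other design — it is the Condorcet loser.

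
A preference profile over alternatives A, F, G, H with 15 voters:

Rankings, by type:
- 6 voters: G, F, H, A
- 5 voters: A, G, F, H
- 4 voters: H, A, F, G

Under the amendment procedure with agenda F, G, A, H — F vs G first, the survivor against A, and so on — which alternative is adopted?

Round 1: F vs G — 4–11, G advances.
Round 2: G vs A — 6–9, A advances.
Round 3: A vs H — 5–10, H advances.
The agenda winner is H.

H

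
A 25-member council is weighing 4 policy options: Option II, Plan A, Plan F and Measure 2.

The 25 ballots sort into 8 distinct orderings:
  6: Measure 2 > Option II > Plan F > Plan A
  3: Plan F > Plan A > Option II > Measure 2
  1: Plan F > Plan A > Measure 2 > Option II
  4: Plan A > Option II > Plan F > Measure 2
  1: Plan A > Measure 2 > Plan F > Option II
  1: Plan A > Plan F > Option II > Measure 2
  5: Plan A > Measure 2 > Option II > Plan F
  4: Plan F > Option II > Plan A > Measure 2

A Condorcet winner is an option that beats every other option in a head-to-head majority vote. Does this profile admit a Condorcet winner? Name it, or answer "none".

Pairwise majorities:
Option II–Plan A: Plan A 15–10.
Option II vs Plan F: Option II is ranked higher on 6+4+5 = 15 ballots, Plan F on 10. Option II wins 15–10.
Option II–Measure 2: Measure 2 13–12.
Plan A vs Plan F: Plan A is ranked higher on 4+1+1+5 = 11 ballots, Plan F on 14. Plan F wins 14–11.
Plan A–Measure 2: Plan A 19–6.
Plan F vs Measure 2: Plan F is ranked higher on 3+1+4+1+4 = 13 ballots, Measure 2 on 12. Plan F wins 13–12.
No option is unbeaten: Option II loses to Plan A; Plan A loses to Plan F; Plan F loses to Option II; Measure 2 loses to Plan A. In particular Option II beats Plan F beats Plan A beats Option II is a majority cycle — no Condorcet winner exists.

none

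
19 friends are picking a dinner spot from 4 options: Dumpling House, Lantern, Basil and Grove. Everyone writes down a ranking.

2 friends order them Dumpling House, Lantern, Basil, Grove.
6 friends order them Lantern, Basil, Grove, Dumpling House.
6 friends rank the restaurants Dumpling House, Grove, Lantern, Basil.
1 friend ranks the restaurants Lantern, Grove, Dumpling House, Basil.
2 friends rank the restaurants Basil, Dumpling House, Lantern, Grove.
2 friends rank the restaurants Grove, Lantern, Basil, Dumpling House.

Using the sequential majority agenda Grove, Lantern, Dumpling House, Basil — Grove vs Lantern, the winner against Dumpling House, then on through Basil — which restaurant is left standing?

Basil

Round 1: Grove vs Lantern — 8–11, Lantern advances.
Round 2: Lantern vs Dumpling House — 9–10, Dumpling House advances.
Round 3: Dumpling House vs Basil — 9–10, Basil advances.
Basil survives the agenda.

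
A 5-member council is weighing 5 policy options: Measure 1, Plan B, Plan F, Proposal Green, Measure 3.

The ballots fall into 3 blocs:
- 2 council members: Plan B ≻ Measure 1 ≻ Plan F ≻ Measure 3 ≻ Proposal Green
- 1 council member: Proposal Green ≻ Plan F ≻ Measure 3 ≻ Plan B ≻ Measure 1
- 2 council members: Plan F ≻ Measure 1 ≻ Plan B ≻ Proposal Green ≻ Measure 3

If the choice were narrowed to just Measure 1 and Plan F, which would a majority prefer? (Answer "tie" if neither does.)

Plan F

Ballots ranking Measure 1 above Plan F: 2.
Ballots ranking Plan F above Measure 1: 5 − 2 = 3.
Plan F wins the head-to-head 3–2.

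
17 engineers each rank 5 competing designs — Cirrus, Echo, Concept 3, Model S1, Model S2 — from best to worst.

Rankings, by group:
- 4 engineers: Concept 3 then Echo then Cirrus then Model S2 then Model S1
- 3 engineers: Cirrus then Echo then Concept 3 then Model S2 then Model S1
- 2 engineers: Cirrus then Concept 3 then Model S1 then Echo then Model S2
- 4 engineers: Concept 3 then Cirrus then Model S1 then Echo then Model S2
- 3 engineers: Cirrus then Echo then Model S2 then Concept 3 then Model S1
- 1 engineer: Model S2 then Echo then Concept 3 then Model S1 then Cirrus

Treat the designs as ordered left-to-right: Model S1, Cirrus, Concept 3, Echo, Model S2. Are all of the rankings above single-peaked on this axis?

Axis positions: Model S1=1, Cirrus=2, Concept 3=3, Echo=4, Model S2=5.
Group 1 (peak Concept 3 at position 3): ranking walks positions 3-4-2-5-1, expanding outward from the peak — single-peaked.
Group 2: ranking walks positions 2-4-3-5-1; Echo is ranked above Concept 3 even though Concept 3 lies between Echo and the peak Cirrus on the axis — preferences dip and rise again. Not single-peaked.
Group 3 (peak Cirrus at position 2): ranking walks positions 2-3-1-4-5, expanding outward from the peak — single-peaked.
Group 4 (peak Concept 3 at position 3): ranking walks positions 3-2-1-4-5, expanding outward from the peak — single-peaked.
Group 5: ranking walks positions 2-4-5-3-1; Echo is ranked above Concept 3 even though Concept 3 lies between Echo and the peak Cirrus on the axis — preferences dip and rise again. Not single-peaked.
Group 6: ranking walks positions 5-4-3-1-2; Model S1 is ranked above Cirrus even though Cirrus lies between Model S1 and the peak Model S2 on the axis — preferences dip and rise again. Not single-peaked.
Group 2 violates single-peakedness, so the profile is not single-peaked on this axis.

no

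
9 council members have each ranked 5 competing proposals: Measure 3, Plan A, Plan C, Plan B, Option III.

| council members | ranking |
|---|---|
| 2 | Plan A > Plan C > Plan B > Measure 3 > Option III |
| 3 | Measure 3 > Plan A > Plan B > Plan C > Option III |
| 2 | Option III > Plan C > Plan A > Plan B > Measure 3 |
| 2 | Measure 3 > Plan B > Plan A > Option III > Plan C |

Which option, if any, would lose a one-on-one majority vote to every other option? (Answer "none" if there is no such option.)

Pairwise majorities:
Measure 3 vs Plan A: Measure 3 wins 5–4.
Measure 3 vs Plan C: 3+2 = 5 for Measure 3, 4 for Plan C — Measure 3 by 5–4.
Measure 3 vs Plan B: Measure 3 is ranked higher on 3+2 = 5 ballots, Plan B on 4. Measure 3 wins 5–4.
Measure 3 vs Option III: 2+3+2 = 7 for Measure 3, 2 for Option III — Measure 3 by 7–2.
Plan A vs Plan C: Plan A wins 7–2.
Plan A vs Plan B: 7 to 2, Plan A.
Plan A vs Option III: Plan A is ranked higher on 2+3+2 = 7 ballots, Option III on 2. Plan A wins 7–2.
Plan C vs Plan B: 4 to 5, Plan B.
Plan C–Option III: Plan C 5–4.
Plan B vs Option III: Plan B preferred on 2+3+2 = 7 ballots; Plan B wins 7–2.
Option III is beaten in every head-to-head and is the Condorcet loser.

Option III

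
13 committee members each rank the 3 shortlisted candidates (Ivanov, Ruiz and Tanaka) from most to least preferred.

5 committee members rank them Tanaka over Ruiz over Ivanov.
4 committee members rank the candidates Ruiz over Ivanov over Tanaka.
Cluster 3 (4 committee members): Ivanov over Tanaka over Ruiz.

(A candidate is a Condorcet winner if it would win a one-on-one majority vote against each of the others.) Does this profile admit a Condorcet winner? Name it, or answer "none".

none

Pairwise majorities:
Ivanov vs Ruiz: 4 to 9, Ruiz.
Ivanov–Tanaka: Ivanov 8–5.
Ruiz vs Tanaka: 4 to 9, Tanaka.
Each candidate drops at least one matchup (Ivanov loses to Ruiz; Ruiz loses to Tanaka; Tanaka loses to Ivanov); the cycle Ivanov → Tanaka → Ruiz → Ivanov rules out a Condorcet winner.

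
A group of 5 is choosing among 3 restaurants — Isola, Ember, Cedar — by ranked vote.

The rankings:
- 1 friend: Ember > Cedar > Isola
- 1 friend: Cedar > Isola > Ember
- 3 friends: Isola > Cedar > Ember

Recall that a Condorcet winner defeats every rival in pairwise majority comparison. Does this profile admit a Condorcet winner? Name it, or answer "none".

Isola

Check each pair by majority over 5 ballots:
Isola vs Ember: Isola, 4–1.
Isola vs Cedar: Isola, 3–2.
Ember–Cedar: Cedar 4–1.
Isola beats each of Ember, Cedar — Isola is the Condorcet winner.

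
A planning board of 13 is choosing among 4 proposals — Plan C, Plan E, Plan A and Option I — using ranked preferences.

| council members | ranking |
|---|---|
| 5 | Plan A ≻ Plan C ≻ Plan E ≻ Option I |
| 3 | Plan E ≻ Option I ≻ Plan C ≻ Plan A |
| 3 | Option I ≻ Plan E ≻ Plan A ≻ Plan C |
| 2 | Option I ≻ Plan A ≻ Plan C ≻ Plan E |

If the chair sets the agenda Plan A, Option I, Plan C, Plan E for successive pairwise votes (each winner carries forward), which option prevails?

Plan E

Round 1: Plan A vs Option I — 5–8, Option I advances.
Round 2: Option I vs Plan C — 8–5, Option I advances.
Round 3: Option I vs Plan E — 5–8, Plan E advances.
Plan E survives the agenda.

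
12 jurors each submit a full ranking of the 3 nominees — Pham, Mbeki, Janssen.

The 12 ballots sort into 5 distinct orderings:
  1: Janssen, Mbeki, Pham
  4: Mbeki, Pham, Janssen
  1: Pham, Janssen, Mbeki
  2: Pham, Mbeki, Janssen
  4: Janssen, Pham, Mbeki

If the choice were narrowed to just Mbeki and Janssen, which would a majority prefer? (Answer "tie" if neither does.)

tie

Ballots ranking Mbeki above Janssen: 4 + 2 = 6.
Ballots ranking Janssen above Mbeki: 12 − 6 = 6.
6–6: the pair ties.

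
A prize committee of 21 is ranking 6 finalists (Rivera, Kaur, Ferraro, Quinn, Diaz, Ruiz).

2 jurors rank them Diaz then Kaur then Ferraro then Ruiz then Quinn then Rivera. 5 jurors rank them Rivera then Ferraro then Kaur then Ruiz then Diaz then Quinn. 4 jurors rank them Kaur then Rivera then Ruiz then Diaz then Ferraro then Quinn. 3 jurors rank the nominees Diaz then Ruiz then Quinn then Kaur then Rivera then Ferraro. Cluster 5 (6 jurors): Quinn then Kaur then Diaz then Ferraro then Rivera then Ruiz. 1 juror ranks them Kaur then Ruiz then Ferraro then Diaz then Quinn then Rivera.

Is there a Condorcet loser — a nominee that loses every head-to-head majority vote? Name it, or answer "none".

none

Pairwise majorities:
Rivera–Kaur: Kaur 16–5.
Rivera vs Ferraro: 5+4+3 = 12 for Rivera, 9 for Ferraro — Rivera by 12–9.
Rivera–Quinn: Quinn 12–9.
Rivera vs Diaz: 9 to 12, Diaz.
Rivera vs Ruiz: Rivera, 15–6.
Kaur vs Ferraro: 16 to 5, Kaur.
Kaur vs Quinn: 2+5+4+1 = 12 for Kaur, 9 for Quinn — Kaur by 12–9.
Kaur vs Diaz: Kaur is ranked higher on 5+4+6+1 = 16 ballots, Diaz on 5. Kaur wins 16–5.
Kaur vs Ruiz: Kaur wins 18–3.
Ferraro vs Quinn: Ferraro preferred on 2+5+4+1 = 12 ballots; Ferraro wins 12–9.
Ferraro vs Diaz: Diaz wins 15–6.
Ferraro vs Ruiz: 13 to 8, Ferraro.
Quinn vs Diaz: Quinn preferred on 6 ballots; Diaz wins 15–6.
Quinn vs Ruiz: Quinn preferred on 6 ballots; Ruiz wins 15–6.
Diaz vs Ruiz: Diaz, 11–10.
No nominee is winless: Rivera beats Ferraro; Kaur beats Rivera; Ferraro beats Quinn; Quinn beats Rivera; Diaz beats Rivera; Ruiz beats Quinn. There is no Condorcet loser.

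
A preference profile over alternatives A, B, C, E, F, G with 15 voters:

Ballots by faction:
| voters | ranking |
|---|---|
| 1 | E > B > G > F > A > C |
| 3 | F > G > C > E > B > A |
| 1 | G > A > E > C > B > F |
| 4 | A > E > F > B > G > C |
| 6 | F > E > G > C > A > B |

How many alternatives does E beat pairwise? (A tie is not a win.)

E against each rival (15 voters):
E vs A: 1+3+6 = 10 for E, 5 for A — E by 10–5.
E vs B: E wins 15–0.
E–C: E 12–3.
E vs F: E is ranked higher on 1+1+4 = 6 ballots, F on 9. F wins 9–6.
E vs G: E is ranked higher on 1+4+6 = 11 ballots, G on 4. E wins 11–4.
E beats A, B, C, G; loses to F — 4 pairwise wins.

4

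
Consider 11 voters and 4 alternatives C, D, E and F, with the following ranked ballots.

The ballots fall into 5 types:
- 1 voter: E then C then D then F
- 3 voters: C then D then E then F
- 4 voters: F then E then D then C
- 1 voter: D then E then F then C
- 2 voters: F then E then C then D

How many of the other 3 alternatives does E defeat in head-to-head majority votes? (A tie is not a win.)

2

E against each rival (11 voters):
E vs C: E preferred on 1+4+1+2 = 8 ballots; E wins 8–3.
E vs D: E, 7–4.
E–F: F 6–5.
E beats C, D; loses to F — 2 pairwise wins.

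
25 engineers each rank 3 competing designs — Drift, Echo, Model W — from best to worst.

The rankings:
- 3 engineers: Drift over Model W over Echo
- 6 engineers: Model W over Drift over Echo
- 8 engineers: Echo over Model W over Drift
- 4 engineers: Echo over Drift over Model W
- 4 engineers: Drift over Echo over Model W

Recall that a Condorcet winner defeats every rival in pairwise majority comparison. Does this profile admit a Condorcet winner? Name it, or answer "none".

Check each pair by majority over 25 ballots:
Drift vs Echo: Drift wins 13–12.
Drift–Model W: Model W 14–11.
Echo–Model W: Echo 16–9.
Each design drops at least one matchup (Drift loses to Model W; Echo loses to Drift; Model W loses to Echo); the cycle Drift > Echo > Model W > Drift rules out a Condorcet winner.

none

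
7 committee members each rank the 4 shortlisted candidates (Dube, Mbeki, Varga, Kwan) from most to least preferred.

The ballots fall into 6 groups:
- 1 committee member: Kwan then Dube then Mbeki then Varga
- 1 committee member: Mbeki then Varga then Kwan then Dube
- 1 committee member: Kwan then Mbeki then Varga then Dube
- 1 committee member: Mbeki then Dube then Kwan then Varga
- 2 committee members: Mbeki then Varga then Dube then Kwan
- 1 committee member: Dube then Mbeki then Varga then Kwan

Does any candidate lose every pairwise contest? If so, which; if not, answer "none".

Kwan

Head-to-head results (7 committee members):
Dube vs Mbeki: Mbeki, 5–2.
Dube vs Varga: Dube preferred on 1+1+1 = 3 ballots; Varga wins 4–3.
Dube–Kwan: Dube 4–3.
Mbeki vs Varga: Mbeki wins 7–0.
Mbeki vs Kwan: Mbeki wins 5–2.
Varga vs Kwan: Varga is ranked higher on 1+2+1 = 4 ballots, Kwan on 3. Varga wins 4–3.
Kwan is beaten in every head-to-head and is the Condorcet loser.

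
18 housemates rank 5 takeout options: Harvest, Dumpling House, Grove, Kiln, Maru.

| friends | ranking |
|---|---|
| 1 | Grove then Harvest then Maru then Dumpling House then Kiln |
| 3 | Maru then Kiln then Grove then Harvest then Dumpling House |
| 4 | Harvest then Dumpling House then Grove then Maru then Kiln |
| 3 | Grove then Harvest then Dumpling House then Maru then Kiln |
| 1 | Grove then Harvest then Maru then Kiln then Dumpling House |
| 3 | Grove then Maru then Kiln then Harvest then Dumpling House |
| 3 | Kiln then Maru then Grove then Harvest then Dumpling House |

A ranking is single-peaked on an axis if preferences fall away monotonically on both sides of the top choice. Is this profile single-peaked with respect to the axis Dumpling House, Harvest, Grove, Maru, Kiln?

Axis positions: Dumpling House=1, Harvest=2, Grove=3, Maru=4, Kiln=5.
Group 1 (peak Grove at position 3): ranking walks positions 3-2-4-1-5, expanding outward from the peak — single-peaked.
Group 2 (peak Maru at position 4): ranking walks positions 4-5-3-2-1, expanding outward from the peak — single-peaked.
Group 3 (peak Harvest at position 2): ranking walks positions 2-1-3-4-5, expanding outward from the peak — single-peaked.
Group 4 (peak Grove at position 3): ranking walks positions 3-2-1-4-5, expanding outward from the peak — single-peaked.
Group 5 (peak Grove at position 3): ranking walks positions 3-2-4-5-1, expanding outward from the peak — single-peaked.
Group 6 (peak Grove at position 3): ranking walks positions 3-4-5-2-1, expanding outward from the peak — single-peaked.
Group 7 (peak Kiln at position 5): ranking walks positions 5-4-3-2-1, expanding outward from the peak — single-peaked.
Every ranking is single-peaked on this axis.

yes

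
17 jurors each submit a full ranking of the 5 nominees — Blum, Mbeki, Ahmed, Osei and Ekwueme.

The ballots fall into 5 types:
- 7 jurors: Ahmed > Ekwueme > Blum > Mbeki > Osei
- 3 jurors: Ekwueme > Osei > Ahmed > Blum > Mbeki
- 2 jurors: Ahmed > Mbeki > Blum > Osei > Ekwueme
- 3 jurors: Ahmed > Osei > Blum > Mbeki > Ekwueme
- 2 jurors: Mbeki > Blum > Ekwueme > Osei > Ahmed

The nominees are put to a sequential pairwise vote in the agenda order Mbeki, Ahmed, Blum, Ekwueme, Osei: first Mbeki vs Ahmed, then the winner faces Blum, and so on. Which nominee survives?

Ahmed

Round 1: Mbeki vs Ahmed — 2–15, Ahmed advances.
Round 2: Ahmed vs Blum — 15–2, Ahmed advances.
Round 3: Ahmed vs Ekwueme — 12–5, Ahmed advances.
Round 4: Ahmed vs Osei — 12–5, Ahmed advances.
Ahmed survives the agenda.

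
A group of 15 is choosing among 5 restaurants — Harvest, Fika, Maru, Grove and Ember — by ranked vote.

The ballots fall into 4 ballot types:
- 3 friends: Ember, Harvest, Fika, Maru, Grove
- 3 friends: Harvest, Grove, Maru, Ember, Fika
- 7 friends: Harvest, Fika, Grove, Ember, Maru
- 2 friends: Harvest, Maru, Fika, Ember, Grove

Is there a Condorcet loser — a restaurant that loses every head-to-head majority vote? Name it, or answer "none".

Maru

Head-to-head results (15 friends):
Harvest vs Fika: Harvest preferred on 3+3+7+2 = 15 ballots; Harvest wins 15–0.
Harvest vs Maru: Harvest preferred on 3+3+7+2 = 15 ballots; Harvest wins 15–0.
Harvest vs Grove: Harvest, 15–0.
Harvest vs Ember: 12 to 3, Harvest.
Fika–Maru: Fika 10–5.
Fika vs Grove: Fika is ranked higher on 3+7+2 = 12 ballots, Grove on 3. Fika wins 12–3.
Fika vs Ember: 7+2 = 9 for Fika, 6 for Ember — Fika by 9–6.
Maru vs Grove: Maru preferred on 3+2 = 5 ballots; Grove wins 10–5.
Maru vs Ember: Maru preferred on 3+2 = 5 ballots; Ember wins 10–5.
Grove–Ember: Grove 10–5.
Maru is beaten in every head-to-head and is the Condorcet loser.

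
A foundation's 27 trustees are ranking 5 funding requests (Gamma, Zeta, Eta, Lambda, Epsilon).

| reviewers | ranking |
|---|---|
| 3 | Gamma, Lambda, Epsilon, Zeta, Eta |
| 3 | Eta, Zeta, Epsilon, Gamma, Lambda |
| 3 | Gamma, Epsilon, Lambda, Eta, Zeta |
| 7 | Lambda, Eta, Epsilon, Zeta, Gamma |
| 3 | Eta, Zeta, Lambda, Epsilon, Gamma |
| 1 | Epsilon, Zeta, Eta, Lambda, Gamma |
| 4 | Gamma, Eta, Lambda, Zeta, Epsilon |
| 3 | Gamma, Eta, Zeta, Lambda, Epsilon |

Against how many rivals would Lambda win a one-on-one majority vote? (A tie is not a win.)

Lambda against each rival (27 reviewers):
Lambda vs Gamma: Gamma wins 16–11.
Lambda vs Zeta: 17 to 10, Lambda.
Lambda vs Eta: Eta wins 14–13.
Lambda vs Epsilon: Lambda, 20–7.
Lambda beats Zeta, Epsilon; loses to Gamma, Eta — 2 pairwise wins.

2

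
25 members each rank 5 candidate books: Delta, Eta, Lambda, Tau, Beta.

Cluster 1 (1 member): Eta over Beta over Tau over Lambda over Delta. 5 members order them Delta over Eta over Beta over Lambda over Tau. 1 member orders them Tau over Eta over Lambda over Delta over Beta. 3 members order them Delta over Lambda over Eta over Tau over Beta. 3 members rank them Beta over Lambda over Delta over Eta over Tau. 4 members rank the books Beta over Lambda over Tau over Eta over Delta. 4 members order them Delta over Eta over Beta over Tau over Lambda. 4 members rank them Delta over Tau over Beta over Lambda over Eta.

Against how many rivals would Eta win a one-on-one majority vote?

2

Eta against each rival (25 members):
Eta vs Delta: 1+1+4 = 6 for Eta, 19 for Delta — Delta by 19–6.
Eta–Lambda: Lambda 14–11.
Eta vs Tau: Eta preferred on 1+5+3+3+4 = 16 ballots; Eta wins 16–9.
Eta vs Beta: 14 to 11, Eta.
Eta beats Tau, Beta; loses to Delta, Lambda — 2 pairwise wins.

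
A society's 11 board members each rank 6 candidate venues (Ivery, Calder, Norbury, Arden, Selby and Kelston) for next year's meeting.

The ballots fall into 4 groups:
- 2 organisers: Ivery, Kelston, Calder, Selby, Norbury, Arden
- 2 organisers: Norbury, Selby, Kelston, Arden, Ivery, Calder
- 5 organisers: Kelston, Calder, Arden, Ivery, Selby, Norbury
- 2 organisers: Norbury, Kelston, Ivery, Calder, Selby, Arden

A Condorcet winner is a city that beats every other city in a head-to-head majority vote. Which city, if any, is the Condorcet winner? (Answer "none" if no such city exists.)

Check each pair by majority over 11 ballots:
Ivery vs Calder: Ivery wins 6–5.
Ivery vs Norbury: Ivery is ranked higher on 2+5 = 7 ballots, Norbury on 4. Ivery wins 7–4.
Ivery vs Arden: Arden, 7–4.
Ivery vs Selby: Ivery, 9–2.
Ivery vs Kelston: Kelston, 9–2.
Calder vs Norbury: Calder is ranked higher on 2+5 = 7 ballots, Norbury on 4. Calder wins 7–4.
Calder–Arden: Calder 9–2.
Calder vs Selby: Calder wins 9–2.
Calder vs Kelston: Kelston, 11–0.
Norbury vs Arden: Norbury is ranked higher on 2+2+2 = 6 ballots, Arden on 5. Norbury wins 6–5.
Norbury vs Selby: Norbury is ranked higher on 2+2 = 4 ballots, Selby on 7. Selby wins 7–4.
Norbury vs Kelston: 2+2 = 4 for Norbury, 7 for Kelston — Kelston by 7–4.
Arden vs Selby: Selby, 6–5.
Arden vs Kelston: Kelston, 11–0.
Selby–Kelston: Kelston 9–2.
Kelston wins every pairwise contest, so Kelston is the Condorcet winner.

Kelston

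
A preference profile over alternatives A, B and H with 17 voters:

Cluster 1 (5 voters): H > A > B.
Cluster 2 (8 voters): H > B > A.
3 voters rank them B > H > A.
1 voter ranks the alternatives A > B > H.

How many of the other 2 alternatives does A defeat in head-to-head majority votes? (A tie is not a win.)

0

A against each rival (17 voters):
A–B: B 11–6.
A vs H: A preferred on 1 ballot; H wins 16–1.
A beats no one; loses to B, H — 0 pairwise wins.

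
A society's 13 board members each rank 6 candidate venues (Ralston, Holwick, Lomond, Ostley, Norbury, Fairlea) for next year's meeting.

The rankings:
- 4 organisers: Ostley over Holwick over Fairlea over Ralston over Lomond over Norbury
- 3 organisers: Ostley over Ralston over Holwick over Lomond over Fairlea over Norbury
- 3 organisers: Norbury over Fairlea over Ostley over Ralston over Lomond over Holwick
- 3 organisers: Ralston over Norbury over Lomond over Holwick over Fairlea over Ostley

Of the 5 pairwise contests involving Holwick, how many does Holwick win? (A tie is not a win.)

3

Holwick against each rival (13 organisers):
Holwick vs Ralston: Holwick preferred on 4 ballots; Ralston wins 9–4.
Holwick–Lomond: Holwick 7–6.
Holwick–Ostley: Ostley 10–3.
Holwick vs Norbury: Holwick is ranked higher on 4+3 = 7 ballots, Norbury on 6. Holwick wins 7–6.
Holwick vs Fairlea: Holwick wins 10–3.
Holwick beats Lomond, Norbury, Fairlea; loses to Ralston, Ostley — 3 pairwise wins.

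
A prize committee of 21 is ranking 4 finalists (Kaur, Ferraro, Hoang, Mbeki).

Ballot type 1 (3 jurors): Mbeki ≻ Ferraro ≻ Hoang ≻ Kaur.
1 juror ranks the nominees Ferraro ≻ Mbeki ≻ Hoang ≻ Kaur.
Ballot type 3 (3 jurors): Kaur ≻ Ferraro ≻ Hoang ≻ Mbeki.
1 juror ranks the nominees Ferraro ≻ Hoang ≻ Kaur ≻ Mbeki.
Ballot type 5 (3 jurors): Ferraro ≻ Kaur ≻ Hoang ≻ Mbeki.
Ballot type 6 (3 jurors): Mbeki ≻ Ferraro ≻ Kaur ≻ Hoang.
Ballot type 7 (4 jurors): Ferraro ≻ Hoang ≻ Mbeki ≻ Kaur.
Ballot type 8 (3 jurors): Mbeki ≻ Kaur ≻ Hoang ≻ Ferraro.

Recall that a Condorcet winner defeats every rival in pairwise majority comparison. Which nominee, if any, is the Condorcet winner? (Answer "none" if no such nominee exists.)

Ferraro

Head-to-head results (21 jurors):
Kaur vs Ferraro: Kaur preferred on 3+3 = 6 ballots; Ferraro wins 15–6.
Kaur vs Hoang: Kaur is ranked higher on 3+3+3+3 = 12 ballots, Hoang on 9. Kaur wins 12–9.
Kaur vs Mbeki: Kaur is ranked higher on 3+1+3 = 7 ballots, Mbeki on 14. Mbeki wins 14–7.
Ferraro vs Hoang: Ferraro is ranked higher on 18 ballots, Hoang on 3. Ferraro wins 18–3.
Ferraro vs Mbeki: 12 to 9, Ferraro.
Hoang vs Mbeki: Hoang preferred on 3+1+3+4 = 11 ballots; Hoang wins 11–10.
Only Ferraro has no losses; Ferraro is the Condorcet winner.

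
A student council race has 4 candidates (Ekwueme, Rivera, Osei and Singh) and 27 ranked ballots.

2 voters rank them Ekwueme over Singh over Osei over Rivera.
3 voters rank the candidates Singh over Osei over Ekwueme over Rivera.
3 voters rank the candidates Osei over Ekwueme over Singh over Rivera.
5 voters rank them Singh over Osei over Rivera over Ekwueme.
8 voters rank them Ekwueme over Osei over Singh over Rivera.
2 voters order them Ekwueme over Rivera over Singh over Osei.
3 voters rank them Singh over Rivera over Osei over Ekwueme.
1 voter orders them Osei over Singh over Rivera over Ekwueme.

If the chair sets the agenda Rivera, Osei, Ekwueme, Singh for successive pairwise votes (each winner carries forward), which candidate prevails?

Round 1: Rivera vs Osei — 5–22, Osei advances.
Round 2: Osei vs Ekwueme — 15–12, Osei advances.
Round 3: Osei vs Singh — 12–15, Singh advances.
Singh survives the agenda.

Singh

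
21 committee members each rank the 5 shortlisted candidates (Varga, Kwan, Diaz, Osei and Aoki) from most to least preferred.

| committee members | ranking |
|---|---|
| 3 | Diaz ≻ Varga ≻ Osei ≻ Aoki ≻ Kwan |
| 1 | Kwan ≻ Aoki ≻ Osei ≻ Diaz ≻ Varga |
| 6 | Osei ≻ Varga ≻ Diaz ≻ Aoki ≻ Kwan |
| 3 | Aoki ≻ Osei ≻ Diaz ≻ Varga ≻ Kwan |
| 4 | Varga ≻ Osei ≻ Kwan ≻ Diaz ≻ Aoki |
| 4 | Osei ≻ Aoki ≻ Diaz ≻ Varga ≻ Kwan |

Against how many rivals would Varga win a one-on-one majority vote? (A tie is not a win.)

2

Varga against each rival (21 committee members):
Varga vs Kwan: Varga preferred on 3+6+3+4+4 = 20 ballots; Varga wins 20–1.
Varga–Diaz: Diaz 11–10.
Varga vs Osei: Osei, 14–7.
Varga vs Aoki: 13 to 8, Varga.
Varga beats Kwan, Aoki; loses to Diaz, Osei — 2 pairwise wins.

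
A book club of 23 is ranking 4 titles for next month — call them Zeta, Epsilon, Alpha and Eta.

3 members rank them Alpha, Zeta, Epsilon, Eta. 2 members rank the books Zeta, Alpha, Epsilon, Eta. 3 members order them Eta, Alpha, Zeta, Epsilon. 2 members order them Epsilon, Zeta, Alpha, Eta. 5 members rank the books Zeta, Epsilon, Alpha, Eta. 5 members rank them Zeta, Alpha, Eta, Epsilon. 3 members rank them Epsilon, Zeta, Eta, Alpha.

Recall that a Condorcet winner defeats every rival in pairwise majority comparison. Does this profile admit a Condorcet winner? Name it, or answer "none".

Pairwise majorities:
Zeta vs Epsilon: 18 to 5, Zeta.
Zeta vs Alpha: 17 to 6, Zeta.
Zeta vs Eta: Zeta preferred on 3+2+2+5+5+3 = 20 ballots; Zeta wins 20–3.
Epsilon vs Alpha: 2+5+3 = 10 for Epsilon, 13 for Alpha — Alpha by 13–10.
Epsilon vs Eta: Epsilon preferred on 3+2+2+5+3 = 15 ballots; Epsilon wins 15–8.
Alpha vs Eta: Alpha preferred on 3+2+2+5+5 = 17 ballots; Alpha wins 17–6.
Only Zeta has no losses; Zeta is the Condorcet winner.

Zeta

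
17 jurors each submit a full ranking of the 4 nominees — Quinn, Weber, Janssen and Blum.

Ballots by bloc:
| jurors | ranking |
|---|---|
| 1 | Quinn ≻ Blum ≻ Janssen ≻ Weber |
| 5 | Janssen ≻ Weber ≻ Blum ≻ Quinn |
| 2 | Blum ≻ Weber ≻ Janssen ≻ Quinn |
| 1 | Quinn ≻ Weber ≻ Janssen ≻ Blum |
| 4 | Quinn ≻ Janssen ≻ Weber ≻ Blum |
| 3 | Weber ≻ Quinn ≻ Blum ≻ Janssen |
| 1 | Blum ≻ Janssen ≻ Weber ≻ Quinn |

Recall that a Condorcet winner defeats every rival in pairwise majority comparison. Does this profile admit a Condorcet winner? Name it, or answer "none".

none

Check each pair by majority over 17 ballots:
Quinn vs Weber: Quinn is ranked higher on 1+1+4 = 6 ballots, Weber on 11. Weber wins 11–6.
Quinn vs Janssen: Quinn, 9–8.
Quinn vs Blum: Quinn is ranked higher on 1+1+4+3 = 9 ballots, Blum on 8. Quinn wins 9–8.
Weber–Janssen: Janssen 11–6.
Weber vs Blum: Weber, 13–4.
Janssen vs Blum: 10 to 7, Janssen.
No nominee is unbeaten: Quinn loses to Weber; Weber loses to Janssen; Janssen loses to Quinn; Blum loses to Quinn. In particular Quinn > Janssen > Weber > Quinn is a majority cycle — no Condorcet winner exists.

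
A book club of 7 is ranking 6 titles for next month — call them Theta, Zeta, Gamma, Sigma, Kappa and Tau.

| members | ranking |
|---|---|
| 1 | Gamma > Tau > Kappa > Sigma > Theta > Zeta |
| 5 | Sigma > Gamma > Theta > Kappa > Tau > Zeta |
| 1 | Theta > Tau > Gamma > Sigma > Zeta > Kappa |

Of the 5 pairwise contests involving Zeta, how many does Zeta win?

Zeta against each rival (7 members):
Zeta vs Theta: 0 to 7, Theta.
Zeta vs Gamma: 0 for Zeta, 7 for Gamma — Gamma by 7–0.
Zeta–Sigma: Sigma 7–0.
Zeta vs Kappa: 1 for Zeta, 6 for Kappa — Kappa by 6–1.
Zeta vs Tau: Zeta is ranked higher on 0 ballots, Tau on 7. Tau wins 7–0.
Zeta beats no one; loses to Theta, Gamma, Sigma, Kappa, Tau — 0 pairwise wins.

0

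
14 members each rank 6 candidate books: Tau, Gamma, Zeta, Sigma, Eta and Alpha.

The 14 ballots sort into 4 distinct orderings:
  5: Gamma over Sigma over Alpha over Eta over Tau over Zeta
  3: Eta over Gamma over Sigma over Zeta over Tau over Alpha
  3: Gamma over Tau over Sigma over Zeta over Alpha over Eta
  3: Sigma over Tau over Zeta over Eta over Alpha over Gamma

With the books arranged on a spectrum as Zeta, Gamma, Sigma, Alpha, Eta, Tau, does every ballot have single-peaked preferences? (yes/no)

no

Axis positions: Zeta=1, Gamma=2, Sigma=3, Alpha=4, Eta=5, Tau=6.
Type 1 (peak Gamma at position 2): ranking walks positions 2-3-4-5-6-1, expanding outward from the peak — single-peaked.
Type 2: ranking walks positions 5-2-3-1-6-4; Gamma is ranked above Alpha even though Alpha lies between Gamma and the peak Eta on the axis — preferences dip and rise again. Not single-peaked.
Type 3: ranking walks positions 2-6-3-1-4-5; Tau is ranked above Sigma even though Sigma lies between Tau and the peak Gamma on the axis — preferences dip and rise again. Not single-peaked.
Type 4: ranking walks positions 3-6-1-5-4-2; Tau is ranked above Alpha even though Alpha lies between Tau and the peak Sigma on the axis — preferences dip and rise again. Not single-peaked.
Type 2 violates single-peakedness, so the profile is not single-peaked on this axis.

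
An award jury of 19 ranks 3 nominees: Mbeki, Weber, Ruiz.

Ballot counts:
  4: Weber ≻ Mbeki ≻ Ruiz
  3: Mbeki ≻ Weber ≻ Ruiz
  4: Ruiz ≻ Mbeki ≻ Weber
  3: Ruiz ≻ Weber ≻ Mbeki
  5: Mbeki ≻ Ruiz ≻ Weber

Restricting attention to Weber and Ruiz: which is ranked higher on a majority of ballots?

Ruiz

Ballots ranking Weber above Ruiz: 4 + 3 = 7.
Ballots ranking Ruiz above Weber: 19 − 7 = 12.
Ruiz wins the head-to-head 12–7.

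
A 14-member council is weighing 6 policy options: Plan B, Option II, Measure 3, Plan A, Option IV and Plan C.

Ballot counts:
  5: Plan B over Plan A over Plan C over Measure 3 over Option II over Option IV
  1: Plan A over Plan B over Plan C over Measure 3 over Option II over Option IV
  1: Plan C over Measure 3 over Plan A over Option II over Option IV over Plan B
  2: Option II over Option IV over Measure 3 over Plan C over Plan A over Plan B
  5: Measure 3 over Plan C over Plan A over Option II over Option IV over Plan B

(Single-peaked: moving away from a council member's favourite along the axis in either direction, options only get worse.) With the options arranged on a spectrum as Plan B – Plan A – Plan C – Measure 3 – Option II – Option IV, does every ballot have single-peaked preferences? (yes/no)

yes

Axis positions: Plan B=1, Plan A=2, Plan C=3, Measure 3=4, Option II=5, Option IV=6.
Type 1 (peak Plan B at position 1): ranking walks positions 1-2-3-4-5-6, expanding outward from the peak — single-peaked.
Type 2 (peak Plan A at position 2): ranking walks positions 2-1-3-4-5-6, expanding outward from the peak — single-peaked.
Type 3 (peak Plan C at position 3): ranking walks positions 3-4-2-5-6-1, expanding outward from the peak — single-peaked.
Type 4 (peak Option II at position 5): ranking walks positions 5-6-4-3-2-1, expanding outward from the peak — single-peaked.
Type 5 (peak Measure 3 at position 4): ranking walks positions 4-3-2-5-6-1, expanding outward from the peak — single-peaked.
Every ranking is single-peaked on this axis.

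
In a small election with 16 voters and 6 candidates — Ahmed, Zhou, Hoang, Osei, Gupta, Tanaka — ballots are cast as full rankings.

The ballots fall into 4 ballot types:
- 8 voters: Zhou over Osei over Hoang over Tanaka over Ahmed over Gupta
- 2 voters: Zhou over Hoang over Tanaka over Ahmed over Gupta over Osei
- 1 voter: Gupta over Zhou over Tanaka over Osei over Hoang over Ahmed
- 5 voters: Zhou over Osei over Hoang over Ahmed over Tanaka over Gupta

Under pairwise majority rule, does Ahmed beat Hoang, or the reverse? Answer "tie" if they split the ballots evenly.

Hoang

No ballot ranks Ahmed above Hoang: 0.
Ballots ranking Hoang above Ahmed: 16 − 0 = 16.
Hoang wins the head-to-head 16–0.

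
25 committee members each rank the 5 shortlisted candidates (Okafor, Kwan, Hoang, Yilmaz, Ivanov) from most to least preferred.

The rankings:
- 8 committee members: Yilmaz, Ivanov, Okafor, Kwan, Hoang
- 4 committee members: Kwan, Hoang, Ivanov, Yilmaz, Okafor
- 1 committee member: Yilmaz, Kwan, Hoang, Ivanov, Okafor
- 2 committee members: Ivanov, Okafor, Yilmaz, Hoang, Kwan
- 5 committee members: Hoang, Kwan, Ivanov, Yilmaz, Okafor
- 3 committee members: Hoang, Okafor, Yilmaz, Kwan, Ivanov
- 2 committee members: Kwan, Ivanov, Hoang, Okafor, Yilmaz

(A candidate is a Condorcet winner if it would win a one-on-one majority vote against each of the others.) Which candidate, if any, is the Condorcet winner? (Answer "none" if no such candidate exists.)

Check each pair by majority over 25 ballots:
Okafor vs Kwan: Okafor, 13–12.
Okafor vs Hoang: Hoang, 15–10.
Okafor vs Yilmaz: Yilmaz, 18–7.
Okafor vs Ivanov: Ivanov, 22–3.
Kwan vs Hoang: Kwan wins 15–10.
Kwan–Yilmaz: Yilmaz 14–11.
Kwan vs Ivanov: Kwan, 15–10.
Hoang–Yilmaz: Hoang 14–11.
Hoang vs Ivanov: Hoang, 13–12.
Yilmaz vs Ivanov: Ivanov wins 13–12.
No candidate is unbeaten: Okafor loses to Hoang; Kwan loses to Okafor; Hoang loses to Kwan; Yilmaz loses to Hoang; Ivanov loses to Kwan. In particular Okafor → Kwan → Hoang → Okafor is a majority cycle — no Condorcet winner exists.

none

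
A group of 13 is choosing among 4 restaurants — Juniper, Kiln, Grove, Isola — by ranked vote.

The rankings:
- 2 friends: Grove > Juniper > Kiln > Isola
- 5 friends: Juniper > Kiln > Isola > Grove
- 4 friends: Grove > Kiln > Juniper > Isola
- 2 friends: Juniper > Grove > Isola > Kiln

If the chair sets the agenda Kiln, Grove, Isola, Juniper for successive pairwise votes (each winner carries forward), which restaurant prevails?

Round 1: Kiln vs Grove — 5–8, Grove advances.
Round 2: Grove vs Isola — 8–5, Grove advances.
Round 3: Grove vs Juniper — 6–7, Juniper advances.
Juniper survives the agenda.

Juniper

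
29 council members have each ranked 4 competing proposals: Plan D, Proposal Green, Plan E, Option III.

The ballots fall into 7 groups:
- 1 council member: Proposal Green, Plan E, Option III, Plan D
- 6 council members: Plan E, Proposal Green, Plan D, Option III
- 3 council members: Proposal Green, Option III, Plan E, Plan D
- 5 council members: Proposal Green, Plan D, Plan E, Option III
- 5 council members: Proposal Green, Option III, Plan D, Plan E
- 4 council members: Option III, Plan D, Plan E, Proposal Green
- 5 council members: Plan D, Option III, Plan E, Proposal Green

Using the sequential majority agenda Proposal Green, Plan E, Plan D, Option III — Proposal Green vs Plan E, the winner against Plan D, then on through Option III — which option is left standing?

Round 1: Proposal Green vs Plan E — 14–15, Plan E advances.
Round 2: Plan E vs Plan D — 10–19, Plan D advances.
Round 3: Plan D vs Option III — 16–13, Plan D advances.
Plan D survives the agenda.

Plan D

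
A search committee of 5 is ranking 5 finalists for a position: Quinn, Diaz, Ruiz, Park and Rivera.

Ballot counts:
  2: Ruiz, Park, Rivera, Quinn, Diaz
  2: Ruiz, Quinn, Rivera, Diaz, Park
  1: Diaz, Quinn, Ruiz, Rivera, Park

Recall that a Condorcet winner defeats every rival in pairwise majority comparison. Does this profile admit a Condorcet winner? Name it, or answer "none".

Pairwise majorities:
Quinn vs Diaz: Quinn is ranked higher on 2+2 = 4 ballots, Diaz on 1. Quinn wins 4–1.
Quinn vs Ruiz: Quinn preferred on 1 ballot; Ruiz wins 4–1.
Quinn vs Park: Quinn wins 3–2.
Quinn vs Rivera: Quinn, 3–2.
Diaz vs Ruiz: Diaz preferred on 1 ballot; Ruiz wins 4–1.
Diaz–Park: Diaz 3–2.
Diaz vs Rivera: 1 for Diaz, 4 for Rivera — Rivera by 4–1.
Ruiz vs Park: Ruiz preferred on 2+2+1 = 5 ballots; Ruiz wins 5–0.
Ruiz vs Rivera: Ruiz, 5–0.
Park vs Rivera: Rivera, 3–2.
Only Ruiz has no losses; Ruiz is the Condorcet winner.

Ruiz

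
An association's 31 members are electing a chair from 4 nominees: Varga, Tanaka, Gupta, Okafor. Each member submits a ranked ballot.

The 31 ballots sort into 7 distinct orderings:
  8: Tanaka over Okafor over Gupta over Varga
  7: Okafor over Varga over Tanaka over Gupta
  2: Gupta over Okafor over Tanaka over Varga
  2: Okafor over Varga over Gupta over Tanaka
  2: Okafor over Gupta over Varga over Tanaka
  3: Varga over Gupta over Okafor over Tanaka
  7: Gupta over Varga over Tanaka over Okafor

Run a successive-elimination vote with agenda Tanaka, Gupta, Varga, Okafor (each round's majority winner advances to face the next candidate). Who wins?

Round 1: Tanaka vs Gupta — 15–16, Gupta advances.
Round 2: Gupta vs Varga — 19–12, Gupta advances.
Round 3: Gupta vs Okafor — 12–19, Okafor advances.
Okafor survives the agenda.

Okafor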